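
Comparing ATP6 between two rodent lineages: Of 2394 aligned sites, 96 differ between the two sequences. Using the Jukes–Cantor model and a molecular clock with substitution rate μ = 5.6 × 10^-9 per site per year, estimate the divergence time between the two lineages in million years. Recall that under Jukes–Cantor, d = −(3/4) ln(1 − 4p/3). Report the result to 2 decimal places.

p = 96/2394 ≈ 0.0401.
d = −(3/4) ln(1 − 4p/3) = −0.75 ln(1 − 0.053467) = −0.75 ln(0.946533)
  = −0.75 × (-0.054949) = 0.041212 substitutions/site.
Under a molecular clock d = 2μt, so t = d/(2μ) = 0.041212 / (2 × 5.6 × 10^-9) = 3.68 million years.

3.68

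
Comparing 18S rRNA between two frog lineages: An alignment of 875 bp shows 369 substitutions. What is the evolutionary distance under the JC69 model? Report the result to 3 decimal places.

0.620

p = 369/875 ≈ 0.421714.
d = −(3/4) ln(1 − 4p/3) = −0.75 ln(1 − 0.562285) = −0.75 ln(0.437715)
  = −0.75 × (-0.826187) = 0.619640 substitutions/site.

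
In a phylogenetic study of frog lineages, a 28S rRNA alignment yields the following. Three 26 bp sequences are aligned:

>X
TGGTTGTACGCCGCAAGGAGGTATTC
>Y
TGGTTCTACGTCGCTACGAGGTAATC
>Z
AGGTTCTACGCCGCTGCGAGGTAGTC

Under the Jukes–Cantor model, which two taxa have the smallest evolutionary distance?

Y and Z

X–Y: 5/26 differ, p = 0.192, d = 0.222.
X–Z: 6/26 differ, p = 0.231, d = 0.276.
Y–Z: 4/26 differ, p = 0.154, d = 0.172.
The smallest distance is between Y and Z.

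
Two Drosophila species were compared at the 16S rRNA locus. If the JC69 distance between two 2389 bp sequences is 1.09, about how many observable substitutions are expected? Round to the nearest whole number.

1373

Invert JC69: p = (3/4)(1 − e^(−4d/3)) = 0.75 × (1 − e^(-1.453333)) = 0.75 × (1 − 0.233790) = 0.574658.
Expected differing sites = pL ≈ 0.574658 × 2389 = 1372.857962 ≈ 1373.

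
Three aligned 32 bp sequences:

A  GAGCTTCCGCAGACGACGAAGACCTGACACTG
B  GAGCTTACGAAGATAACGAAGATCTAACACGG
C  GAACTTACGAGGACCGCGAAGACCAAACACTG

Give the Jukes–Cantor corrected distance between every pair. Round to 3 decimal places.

A–B: 7/32 sites differ → p = 0.21875, d = −0.75 ln(1 − 0.291667) = 0.258631 ≈ 0.259.
A–C: 8/32 sites differ → p = 0.25, d = −0.75 ln(1 − 0.333333) = 0.304098 ≈ 0.304.
B–C: 8/32 sites differ → p = 0.25, d = −0.75 ln(1 − 0.333333) = 0.304098 ≈ 0.304.

d(A,B) = 0.259, d(A,C) = 0.304, d(B,C) = 0.304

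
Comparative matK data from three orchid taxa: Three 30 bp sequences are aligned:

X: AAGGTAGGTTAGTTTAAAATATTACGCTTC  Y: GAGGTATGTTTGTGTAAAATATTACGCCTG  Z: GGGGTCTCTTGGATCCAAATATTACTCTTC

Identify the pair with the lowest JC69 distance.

X–Y: 6/30 differ, p = 0.200, d = 0.233.
X–Z: 10/30 differ, p = 0.333, d = 0.441.
Y–Z: 11/30 differ, p = 0.367, d = 0.503.
The smallest distance is between X and Y.

X and Y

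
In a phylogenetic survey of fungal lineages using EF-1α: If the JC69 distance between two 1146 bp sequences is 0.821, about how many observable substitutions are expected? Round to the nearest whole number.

572

Invert JC69: p = (3/4)(1 − e^(−4d/3)) = 0.75 × (1 − e^(-1.094667)) = 0.75 × (1 − 0.334651) = 0.499012.
Expected differing sites = pL ≈ 0.499012 × 1146 = 571.867752 ≈ 572.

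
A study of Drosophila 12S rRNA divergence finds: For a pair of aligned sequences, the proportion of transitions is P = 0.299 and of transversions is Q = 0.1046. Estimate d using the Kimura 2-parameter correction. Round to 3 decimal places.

Under the Kimura two-parameter model, d = −½ ln(1 − 2P − Q) − ¼ ln(1 − 2Q).
1 − 2P − Q = 0.2974, giving −½ ln(0.2974) = 0.606339.
1 − 2Q = 0.7908, giving −¼ ln(0.7908) = 0.058678.
d = 0.606339 + 0.058678 = 0.665017.

0.665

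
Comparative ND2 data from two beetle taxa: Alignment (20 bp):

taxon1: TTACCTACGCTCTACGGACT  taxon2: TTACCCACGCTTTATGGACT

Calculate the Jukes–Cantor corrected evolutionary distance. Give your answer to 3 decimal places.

0.167

The sequences differ at 3 of 20 sites (6, 12, 15), so p = 3/20 = 0.15.
d = −(3/4) ln(1 − 4p/3) = −0.75 ln(1 − 0.2) = −0.75 ln(0.8)
  = −0.75 × (-0.223144) = 0.167358 substitutions/site.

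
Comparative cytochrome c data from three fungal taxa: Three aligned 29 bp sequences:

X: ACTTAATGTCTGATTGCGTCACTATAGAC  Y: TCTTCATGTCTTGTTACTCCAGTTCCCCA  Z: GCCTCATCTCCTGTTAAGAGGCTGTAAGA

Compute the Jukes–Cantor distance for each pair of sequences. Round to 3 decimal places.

X–Y: 14/29 sites differ → p ≈ 0.482759, d = −0.75 ln(1 − 0.643679) = 0.773942 ≈ 0.774.
X–Z: 16/29 sites differ → p ≈ 0.551724, d = −0.75 ln(1 − 0.735632) = 0.997810 ≈ 0.998.
Y–Z: 15/29 sites differ → p ≈ 0.517241, d = −0.75 ln(1 − 0.689655) = 0.877553 ≈ 0.878.

d(X,Y) = 0.774, d(X,Z) = 0.998, d(Y,Z) = 0.878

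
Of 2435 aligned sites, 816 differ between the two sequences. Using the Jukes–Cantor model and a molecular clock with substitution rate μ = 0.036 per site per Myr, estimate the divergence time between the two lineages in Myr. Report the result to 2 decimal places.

p = 816/2435 ≈ 0.335113.
d = −(3/4) ln(1 − 4p/3) = −0.75 ln(1 − 0.446817) = −0.75 ln(0.553183)
  = −0.75 × (-0.592066) = 0.444050 substitutions/site.
Under a molecular clock d = 2μt, so t = d/(2μ) = 0.444050 / (2 × 0.036) = 6.17 Myr.

6.17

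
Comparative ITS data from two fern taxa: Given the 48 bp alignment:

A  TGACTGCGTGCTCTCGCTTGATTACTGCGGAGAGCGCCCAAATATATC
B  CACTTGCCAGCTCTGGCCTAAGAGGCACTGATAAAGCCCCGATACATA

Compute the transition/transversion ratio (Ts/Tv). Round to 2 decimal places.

0.92

Transitions are A↔G and C↔T; transversions are all other mismatches.
Transitions: 11. Transversions: 12.
R = 11/12 = 0.916666… ≈ 0.92 (to 2 d.p.).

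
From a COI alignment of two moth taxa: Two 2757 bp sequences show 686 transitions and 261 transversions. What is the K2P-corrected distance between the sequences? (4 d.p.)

P = 686/2757 ≈ 0.248821 and Q = 261/2757 ≈ 0.094668.
Under the Kimura two-parameter model, d = −½ ln(1 − 2P − Q) − ¼ ln(1 − 2Q).
1 − 2P − Q = 0.40769, giving −½ ln(0.40769) = 0.448624.
1 − 2Q = 0.810664, giving −¼ ln(0.810664) = 0.052475.
d = 0.448624 + 0.052475 = 0.501099.

0.5011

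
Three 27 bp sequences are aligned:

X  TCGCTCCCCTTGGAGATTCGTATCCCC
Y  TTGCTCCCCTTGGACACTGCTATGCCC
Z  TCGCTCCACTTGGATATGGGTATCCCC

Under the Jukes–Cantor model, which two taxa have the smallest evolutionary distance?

X–Y: 6/27 differ, p = 0.222, d = 0.264.
X–Z: 4/27 differ, p = 0.148, d = 0.165.
Y–Z: 7/27 differ, p = 0.259, d = 0.318.
The smallest distance is between X and Z.

X and Z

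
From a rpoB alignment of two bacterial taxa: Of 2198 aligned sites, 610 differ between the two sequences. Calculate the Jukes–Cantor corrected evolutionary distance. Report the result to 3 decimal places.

p = 610/2198 ≈ 0.277525.
d = −(3/4) ln(1 − 4p/3) = −0.75 ln(1 − 0.370033) = −0.75 ln(0.629967)
  = −0.75 × (-0.462088) = 0.346566 substitutions/site.

0.347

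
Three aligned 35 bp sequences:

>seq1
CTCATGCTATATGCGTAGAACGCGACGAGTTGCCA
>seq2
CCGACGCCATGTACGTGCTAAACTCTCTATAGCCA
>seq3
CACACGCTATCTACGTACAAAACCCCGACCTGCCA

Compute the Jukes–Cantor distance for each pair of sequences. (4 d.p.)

seq1–seq2: 18/35 sites differ → p ≈ 0.514286, d = −0.75 ln(1 − 0.685715) = 0.868091 ≈ 0.8681.
seq1–seq3: 11/35 sites differ → p ≈ 0.314286, d = −0.75 ln(1 − 0.419048) = 0.407315 ≈ 0.4073.
seq2–seq3: 13/35 sites differ → p ≈ 0.371429, d = −0.75 ln(1 − 0.495239) = 0.512753 ≈ 0.5128.

d(seq1,seq2) = 0.8681, d(seq1,seq3) = 0.4073, d(seq2,seq3) = 0.5128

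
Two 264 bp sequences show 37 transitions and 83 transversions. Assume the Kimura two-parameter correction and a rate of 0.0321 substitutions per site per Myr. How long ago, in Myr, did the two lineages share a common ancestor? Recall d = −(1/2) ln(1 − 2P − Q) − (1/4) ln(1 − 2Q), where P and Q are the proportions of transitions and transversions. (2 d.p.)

P = 37/264 ≈ 0.140152 and Q = 83/264 ≈ 0.314394.
Under the Kimura two-parameter model, d = −½ ln(1 − 2P − Q) − ¼ ln(1 − 2Q).
1 − 2P − Q = 0.405302, giving −½ ln(0.405302) = 0.451561.
1 − 2Q = 0.371212, giving −¼ ln(0.371212) = 0.247745.
d = 0.451561 + 0.247745 = 0.699306.
Under a molecular clock d = 2μt, so t = d/(2μ) = 0.699306 / (2 × 0.0321) = 10.89 Myr.

10.89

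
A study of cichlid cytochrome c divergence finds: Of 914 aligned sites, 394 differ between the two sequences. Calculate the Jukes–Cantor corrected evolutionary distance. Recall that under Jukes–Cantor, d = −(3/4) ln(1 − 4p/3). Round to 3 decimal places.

0.641

p = 394/914 ≈ 0.431072.
d = −(3/4) ln(1 − 4p/3) = −0.75 ln(1 − 0.574763) = −0.75 ln(0.425237)
  = −0.75 × (-0.855109) = 0.641332 substitutions/site.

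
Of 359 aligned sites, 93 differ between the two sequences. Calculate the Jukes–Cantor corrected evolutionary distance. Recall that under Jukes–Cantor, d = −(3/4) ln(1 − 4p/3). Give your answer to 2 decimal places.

0.32

p = 93/359 ≈ 0.259053.
d = −(3/4) ln(1 − 4p/3) = −0.75 ln(1 − 0.345404) = −0.75 ln(0.654596)
  = −0.75 × (-0.423737) = 0.317803 substitutions/site.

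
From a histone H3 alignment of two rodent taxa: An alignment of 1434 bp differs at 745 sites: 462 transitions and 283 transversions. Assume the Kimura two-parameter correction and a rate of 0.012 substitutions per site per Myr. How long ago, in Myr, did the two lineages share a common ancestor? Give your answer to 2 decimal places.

P = 462/1434 ≈ 0.322176 and Q = 283/1434 ≈ 0.19735.
Under the Kimura two-parameter model, d = −½ ln(1 − 2P − Q) − ¼ ln(1 − 2Q).
1 − 2P − Q = 0.158298, giving −½ ln(0.158298) = 0.921638.
1 − 2Q = 0.6053, giving −¼ ln(0.6053) = 0.125508.
d = 0.921638 + 0.125508 = 1.047146.
Under a molecular clock d = 2μt, so t = d/(2μ) = 1.047146 / (2 × 0.012) = 43.63 Myr.

43.63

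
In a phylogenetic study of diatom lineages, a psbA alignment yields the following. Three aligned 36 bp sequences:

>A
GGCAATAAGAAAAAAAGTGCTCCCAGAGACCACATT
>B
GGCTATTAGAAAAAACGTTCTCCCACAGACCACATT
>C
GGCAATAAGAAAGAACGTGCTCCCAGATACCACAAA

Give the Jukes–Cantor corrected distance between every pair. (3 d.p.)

d(A,B) = 0.154, d(A,C) = 0.154, d(B,C) = 0.264

A–B: 5/36 sites differ → p ≈ 0.138889, d = −0.75 ln(1 − 0.185185) = 0.153596 ≈ 0.154.
A–C: 5/36 sites differ → p ≈ 0.138889, d = −0.75 ln(1 − 0.185185) = 0.153596 ≈ 0.154.
B–C: 8/36 sites differ → p ≈ 0.222222, d = −0.75 ln(1 − 0.296296) = 0.263548 ≈ 0.264.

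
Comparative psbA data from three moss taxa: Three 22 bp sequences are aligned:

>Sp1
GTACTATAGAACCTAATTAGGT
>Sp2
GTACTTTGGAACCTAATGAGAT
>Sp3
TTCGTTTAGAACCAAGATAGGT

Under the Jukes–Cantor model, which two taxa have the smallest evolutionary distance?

Sp1 and Sp2

Sp1–Sp2: 4/22 differ, p = 0.182, d = 0.208.
Sp1–Sp3: 7/22 differ, p = 0.318, d = 0.414.
Sp2–Sp3: 9/22 differ, p = 0.409, d = 0.591.
The smallest distance is between Sp1 and Sp2.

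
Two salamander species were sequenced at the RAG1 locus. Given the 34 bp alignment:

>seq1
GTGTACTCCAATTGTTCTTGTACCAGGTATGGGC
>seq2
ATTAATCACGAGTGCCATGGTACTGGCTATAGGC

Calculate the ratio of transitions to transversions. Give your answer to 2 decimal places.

Transitions are A↔G and C↔T; transversions are all other mismatches.
Transitions: 9. Transversions: 7.
R = 9/7 = 1.285714… ≈ 1.29 (to 2 d.p.).

1.29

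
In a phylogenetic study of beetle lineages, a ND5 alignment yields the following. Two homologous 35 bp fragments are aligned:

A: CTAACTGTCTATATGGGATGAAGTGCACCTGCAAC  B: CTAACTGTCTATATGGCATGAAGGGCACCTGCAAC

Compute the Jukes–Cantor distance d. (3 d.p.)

0.059

The sequences differ at 2 of 35 sites (17, 24), so p = 2/35 ≈ 0.057143.
d = −(3/4) ln(1 − 4p/3) = −0.75 ln(1 − 0.076191) = −0.75 ln(0.923809)
  = −0.75 × (-0.079250) = 0.059438 substitutions/site.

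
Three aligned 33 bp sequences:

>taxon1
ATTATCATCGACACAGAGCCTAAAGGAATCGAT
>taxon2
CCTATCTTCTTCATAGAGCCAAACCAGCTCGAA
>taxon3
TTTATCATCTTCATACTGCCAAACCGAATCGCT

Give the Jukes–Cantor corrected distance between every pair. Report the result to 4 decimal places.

taxon1–taxon2: 13/33 sites differ → p ≈ 0.393939, d = −0.75 ln(1 − 0.525252) = 0.558728 ≈ 0.5587.
taxon1–taxon3: 10/33 sites differ → p ≈ 0.30303, d = −0.75 ln(1 − 0.40404) = 0.388186 ≈ 0.3882.
taxon2–taxon3: 10/33 sites differ → p ≈ 0.30303, d = −0.75 ln(1 − 0.40404) = 0.388186 ≈ 0.3882.

d(taxon1,taxon2) = 0.5587, d(taxon1,taxon3) = 0.3882, d(taxon2,taxon3) = 0.3882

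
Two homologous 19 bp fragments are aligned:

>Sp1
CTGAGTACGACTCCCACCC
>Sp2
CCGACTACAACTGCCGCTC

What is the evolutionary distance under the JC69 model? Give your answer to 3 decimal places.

0.410

The sequences differ at 6 of 19 sites (2, 5, 9, 13, 16, 18), so p = 6/19 ≈ 0.315789.
d = −(3/4) ln(1 − 4p/3) = −0.75 ln(1 − 0.421052) = −0.75 ln(0.578948)
  = −0.75 × (-0.546543) = 0.409907 substitutions/site.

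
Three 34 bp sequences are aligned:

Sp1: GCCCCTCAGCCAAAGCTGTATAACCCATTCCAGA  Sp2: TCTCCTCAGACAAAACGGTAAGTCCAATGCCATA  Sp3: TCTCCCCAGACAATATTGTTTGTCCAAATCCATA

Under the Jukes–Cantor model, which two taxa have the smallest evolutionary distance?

Sp1–Sp2: 11/34 differ, p = 0.324, d = 0.423.
Sp1–Sp3: 13/34 differ, p = 0.382, d = 0.535.
Sp2–Sp3: 8/34 differ, p = 0.235, d = 0.282.
The smallest distance is between Sp2 and Sp3.

Sp2 and Sp3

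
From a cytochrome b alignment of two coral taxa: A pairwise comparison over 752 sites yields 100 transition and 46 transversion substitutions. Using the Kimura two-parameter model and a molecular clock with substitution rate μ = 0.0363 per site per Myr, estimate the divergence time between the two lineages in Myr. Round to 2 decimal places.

3.18

P = 100/752 ≈ 0.132979 and Q = 46/752 ≈ 0.06117.
Under the Kimura two-parameter model, d = −½ ln(1 − 2P − Q) − ¼ ln(1 − 2Q).
1 − 2P − Q = 0.672872, giving −½ ln(0.672872) = 0.198100.
1 − 2Q = 0.87766, giving −¼ ln(0.87766) = 0.032624.
d = 0.198100 + 0.032624 = 0.230724.
Under a molecular clock d = 2μt, so t = d/(2μ) = 0.230724 / (2 × 0.0363) = 3.18 Myr.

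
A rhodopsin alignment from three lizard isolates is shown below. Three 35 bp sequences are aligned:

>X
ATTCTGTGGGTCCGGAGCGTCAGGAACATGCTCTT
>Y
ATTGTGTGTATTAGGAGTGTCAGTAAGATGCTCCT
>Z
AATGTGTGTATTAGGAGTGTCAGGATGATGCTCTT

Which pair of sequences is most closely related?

Y and Z

X–Y: 9/35 differ, p = 0.257, d = 0.315.
X–Z: 9/35 differ, p = 0.257, d = 0.315.
Y–Z: 4/35 differ, p = 0.114, d = 0.124.
The smallest distance is between Y and Z.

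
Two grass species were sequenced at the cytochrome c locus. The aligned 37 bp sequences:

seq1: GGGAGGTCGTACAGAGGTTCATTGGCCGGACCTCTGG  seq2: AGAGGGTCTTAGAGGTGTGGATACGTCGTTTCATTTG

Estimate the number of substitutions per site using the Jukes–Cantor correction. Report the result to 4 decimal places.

The sequences differ at 18 of 37 sites, so p = 18/37 ≈ 0.486486.
d = −(3/4) ln(1 − 4p/3) = −0.75 ln(1 − 0.648648) = −0.75 ln(0.351352)
  = −0.75 × (-1.045967) = 0.784475 substitutions/site.

0.7845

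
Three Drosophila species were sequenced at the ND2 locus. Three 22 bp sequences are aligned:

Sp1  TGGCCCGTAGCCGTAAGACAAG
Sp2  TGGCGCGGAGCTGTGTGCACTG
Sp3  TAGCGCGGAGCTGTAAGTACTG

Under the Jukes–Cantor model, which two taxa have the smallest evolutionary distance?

Sp2 and Sp3

Sp1–Sp2: 9/22 differ, p = 0.409, d = 0.591.
Sp1–Sp3: 8/22 differ, p = 0.364, d = 0.497.
Sp2–Sp3: 4/22 differ, p = 0.182, d = 0.208.
The smallest distance is between Sp2 and Sp3.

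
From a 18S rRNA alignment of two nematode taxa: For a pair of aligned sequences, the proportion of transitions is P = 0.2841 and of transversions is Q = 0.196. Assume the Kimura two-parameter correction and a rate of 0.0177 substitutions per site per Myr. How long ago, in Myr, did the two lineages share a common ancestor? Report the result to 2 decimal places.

23.92

Under the Kimura two-parameter model, d = −½ ln(1 − 2P − Q) − ¼ ln(1 − 2Q).
1 − 2P − Q = 0.2358, giving −½ ln(0.2358) = 0.722386.
1 − 2Q = 0.608, giving −¼ ln(0.608) = 0.124395.
d = 0.722386 + 0.124395 = 0.846781.
Under a molecular clock d = 2μt, so t = d/(2μ) = 0.846781 / (2 × 0.0177) = 23.92 Myr.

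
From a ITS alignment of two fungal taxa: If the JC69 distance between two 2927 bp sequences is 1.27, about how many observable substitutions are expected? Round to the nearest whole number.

1792

Invert JC69: p = (3/4)(1 − e^(−4d/3)) = 0.75 × (1 − e^(-1.693333)) = 0.75 × (1 − 0.183906) = 0.612071.
Expected differing sites = pL ≈ 0.612071 × 2927 = 1791.531817 ≈ 1792.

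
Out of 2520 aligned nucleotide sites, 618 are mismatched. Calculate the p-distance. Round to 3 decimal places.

p = 618/2520 = 0.245238… ≈ 0.245 (to 3 d.p.).

0.245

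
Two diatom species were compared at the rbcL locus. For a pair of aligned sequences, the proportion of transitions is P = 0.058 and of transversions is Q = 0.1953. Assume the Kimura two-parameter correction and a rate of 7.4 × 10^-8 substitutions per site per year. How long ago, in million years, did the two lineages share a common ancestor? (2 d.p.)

Under the Kimura two-parameter model, d = −½ ln(1 − 2P − Q) − ¼ ln(1 − 2Q).
1 − 2P − Q = 0.6887, giving −½ ln(0.6887) = 0.186475.
1 − 2Q = 0.6094, giving −¼ ln(0.6094) = 0.123820.
d = 0.186475 + 0.123820 = 0.310295.
Under a molecular clock d = 2μt, so t = d/(2μ) = 0.310295 / (2 × 7.4 × 10^-8) = 2.10 million years.

2.10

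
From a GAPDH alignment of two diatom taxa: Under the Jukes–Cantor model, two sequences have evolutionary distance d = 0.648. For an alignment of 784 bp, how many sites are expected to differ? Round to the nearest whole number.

Invert JC69: p = (3/4)(1 − e^(−4d/3)) = 0.75 × (1 − e^(-0.864)) = 0.75 × (1 − 0.421473) = 0.433895.
Expected differing sites = pL ≈ 0.433895 × 784 = 340.17368 ≈ 340.

340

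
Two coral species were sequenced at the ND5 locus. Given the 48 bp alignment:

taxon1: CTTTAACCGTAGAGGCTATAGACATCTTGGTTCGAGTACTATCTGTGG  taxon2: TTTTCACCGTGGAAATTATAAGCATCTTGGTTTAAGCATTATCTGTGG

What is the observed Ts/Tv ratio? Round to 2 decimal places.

11.00

Transitions are A↔G and C↔T; transversions are all other mismatches.
Transitions: 11. Transversions: 1.
R = 11/1 = 11.00.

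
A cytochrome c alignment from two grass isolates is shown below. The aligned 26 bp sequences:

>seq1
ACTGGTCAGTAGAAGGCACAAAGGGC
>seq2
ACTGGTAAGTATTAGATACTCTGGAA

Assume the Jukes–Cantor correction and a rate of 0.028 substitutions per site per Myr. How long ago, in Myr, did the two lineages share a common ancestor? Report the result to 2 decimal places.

The sequences differ at 10 of 26 sites (7, 12, 13, 16, 17, 20, 21, 22, 25, 26), so p = 10/26 ≈ 0.384615.
d = −(3/4) ln(1 − 4p/3) = −0.75 ln(1 − 0.51282) = −0.75 ln(0.48718)
  = −0.75 × (-0.719122) = 0.539342 substitutions/site.
Under a molecular clock d = 2μt, so t = d/(2μ) = 0.539342 / (2 × 0.028) = 9.63 Myr.

9.63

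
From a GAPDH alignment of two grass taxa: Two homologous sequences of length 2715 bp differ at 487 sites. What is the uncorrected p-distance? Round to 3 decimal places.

p = 487/2715 = 0.179373… ≈ 0.179 (to 3 d.p.).

0.179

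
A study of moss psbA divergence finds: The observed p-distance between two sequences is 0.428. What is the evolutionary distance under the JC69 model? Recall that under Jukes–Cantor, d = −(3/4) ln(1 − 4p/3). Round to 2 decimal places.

d = −(3/4) ln(1 − 4p/3) = −0.75 ln(1 − 0.570667) = −0.75 ln(0.429333)
  = −0.75 × (-0.845522) = 0.634142 substitutions/site.

0.63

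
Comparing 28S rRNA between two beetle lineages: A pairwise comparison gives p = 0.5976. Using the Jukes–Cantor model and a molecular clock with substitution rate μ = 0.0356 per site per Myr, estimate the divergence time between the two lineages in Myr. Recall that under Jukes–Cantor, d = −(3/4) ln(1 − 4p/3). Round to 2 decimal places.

16.79

d = −(3/4) ln(1 − 4p/3) = −0.75 ln(1 − 0.7968) = −0.75 ln(0.2032)
  = −0.75 × (-1.593565) = 1.195174 substitutions/site.
Under a molecular clock d = 2μt, so t = d/(2μ) = 1.195174 / (2 × 0.0356) = 16.79 Myr.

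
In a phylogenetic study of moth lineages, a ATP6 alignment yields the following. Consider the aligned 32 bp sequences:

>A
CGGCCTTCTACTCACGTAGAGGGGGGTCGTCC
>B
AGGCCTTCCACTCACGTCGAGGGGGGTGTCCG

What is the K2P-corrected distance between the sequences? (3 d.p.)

Of 32 sites, 2 differences are transitions and 5 are transversions, so P = 2/32 = 0.0625 and Q = 5/32 = 0.15625.
Under the Kimura two-parameter model, d = −½ ln(1 − 2P − Q) − ¼ ln(1 − 2Q).
1 − 2P − Q = 0.71875, giving −½ ln(0.71875) = 0.165121.
1 − 2Q = 0.6875, giving −¼ ln(0.6875) = 0.093673.
d = 0.165121 + 0.093673 = 0.258794.

0.259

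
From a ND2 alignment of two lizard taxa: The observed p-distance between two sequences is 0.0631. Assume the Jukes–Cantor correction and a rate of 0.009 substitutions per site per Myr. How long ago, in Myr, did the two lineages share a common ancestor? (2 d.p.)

3.66

d = −(3/4) ln(1 − 4p/3) = −0.75 ln(1 − 0.084133) = −0.75 ln(0.915867)
  = −0.75 × (-0.087884) = 0.065913 substitutions/site.
Under a molecular clock d = 2μt, so t = d/(2μ) = 0.065913 / (2 × 0.009) = 3.66 Myr.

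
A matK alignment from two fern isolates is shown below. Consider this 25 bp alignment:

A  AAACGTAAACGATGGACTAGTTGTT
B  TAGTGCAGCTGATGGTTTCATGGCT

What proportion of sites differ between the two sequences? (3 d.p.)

0.520

The sequences differ at 13 of 25 positions.
p = 13/25 = 0.520.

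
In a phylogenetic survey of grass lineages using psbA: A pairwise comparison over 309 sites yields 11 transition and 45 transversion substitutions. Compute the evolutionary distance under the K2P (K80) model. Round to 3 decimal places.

P = 11/309 ≈ 0.035599 and Q = 45/309 ≈ 0.145631.
Under the Kimura two-parameter model, d = −½ ln(1 − 2P − Q) − ¼ ln(1 − 2Q).
1 − 2P − Q = 0.783171, giving −½ ln(0.783171) = 0.122202.
1 − 2Q = 0.708738, giving −¼ ln(0.708738) = 0.086067.
d = 0.122202 + 0.086067 = 0.208269.

0.208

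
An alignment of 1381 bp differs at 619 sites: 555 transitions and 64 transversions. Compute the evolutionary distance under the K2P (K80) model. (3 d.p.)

P = 555/1381 ≈ 0.401883 and Q = 64/1381 ≈ 0.046343.
Under the Kimura two-parameter model, d = −½ ln(1 − 2P − Q) − ¼ ln(1 − 2Q).
1 − 2P − Q = 0.149891, giving −½ ln(0.149891) = 0.948923.
1 − 2Q = 0.907314, giving −¼ ln(0.907314) = 0.024317.
d = 0.948923 + 0.024317 = 0.973240.

0.973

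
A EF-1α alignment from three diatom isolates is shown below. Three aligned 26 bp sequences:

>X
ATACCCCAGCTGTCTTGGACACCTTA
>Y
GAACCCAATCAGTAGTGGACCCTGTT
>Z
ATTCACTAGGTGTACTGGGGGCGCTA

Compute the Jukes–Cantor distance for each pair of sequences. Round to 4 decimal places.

d(X,Y) = 0.6228, d(X,Z) = 0.6228, d(Y,Z) = 1.0998

X–Y: 11/26 sites differ → p ≈ 0.423077, d = −0.75 ln(1 − 0.564103) = 0.622762 ≈ 0.6228.
X–Z: 11/26 sites differ → p ≈ 0.423077, d = −0.75 ln(1 − 0.564103) = 0.622762 ≈ 0.6228.
Y–Z: 15/26 sites differ → p ≈ 0.576923, d = −0.75 ln(1 − 0.769231) = 1.099754 ≈ 1.0998.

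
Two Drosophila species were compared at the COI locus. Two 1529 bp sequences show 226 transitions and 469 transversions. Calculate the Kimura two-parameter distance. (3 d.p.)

0.699

P = 226/1529 ≈ 0.147809 and Q = 469/1529 ≈ 0.306736.
Under the Kimura two-parameter model, d = −½ ln(1 − 2P − Q) − ¼ ln(1 − 2Q).
1 − 2P − Q = 0.397646, giving −½ ln(0.397646) = 0.461097.
1 − 2Q = 0.386528, giving −¼ ln(0.386528) = 0.237638.
d = 0.461097 + 0.237638 = 0.698735.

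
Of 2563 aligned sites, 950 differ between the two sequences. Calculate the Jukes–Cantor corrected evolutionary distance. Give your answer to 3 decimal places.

0.511

p = 950/2563 ≈ 0.370659.
d = −(3/4) ln(1 − 4p/3) = −0.75 ln(1 − 0.494212) = −0.75 ln(0.505788)
  = −0.75 × (-0.681638) = 0.511229 substitutions/site.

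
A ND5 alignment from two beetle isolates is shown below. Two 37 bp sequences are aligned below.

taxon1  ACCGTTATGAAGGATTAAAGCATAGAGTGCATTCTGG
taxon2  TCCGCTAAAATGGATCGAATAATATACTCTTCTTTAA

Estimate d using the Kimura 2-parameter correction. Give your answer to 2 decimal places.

0.82

Of 37 sites, 9 differences are transitions and 9 are transversions, so P = 9/37 ≈ 0.243243 and Q = 9/37 ≈ 0.243243.
Under the Kimura two-parameter model, d = −½ ln(1 − 2P − Q) − ¼ ln(1 − 2Q).
1 − 2P − Q = 0.270271, giving −½ ln(0.270271) = 0.654165.
1 − 2Q = 0.513514, giving −¼ ln(0.513514) = 0.166619.
d = 0.654165 + 0.166619 = 0.820784.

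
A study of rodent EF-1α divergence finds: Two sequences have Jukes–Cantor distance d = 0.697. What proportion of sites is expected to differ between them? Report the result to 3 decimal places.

0.454

p = (3/4)(1 − e^(−4d/3)) = 0.75 × (1 − e^(-0.929333)) = 0.75 × (1 − 0.394817) = 0.453887.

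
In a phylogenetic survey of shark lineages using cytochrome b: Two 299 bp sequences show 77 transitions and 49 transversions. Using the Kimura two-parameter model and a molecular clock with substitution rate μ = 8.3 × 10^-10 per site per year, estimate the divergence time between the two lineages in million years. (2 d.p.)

402.01

P = 77/299 ≈ 0.257525 and Q = 49/299 ≈ 0.16388.
Under the Kimura two-parameter model, d = −½ ln(1 − 2P − Q) − ¼ ln(1 − 2Q).
1 − 2P − Q = 0.32107, giving −½ ln(0.32107) = 0.568048.
1 − 2Q = 0.67224, giving −¼ ln(0.67224) = 0.099285.
d = 0.568048 + 0.099285 = 0.667333.
Under a molecular clock d = 2μt, so t = d/(2μ) = 0.667333 / (2 × 8.3 × 10^-10) = 402.01 million years.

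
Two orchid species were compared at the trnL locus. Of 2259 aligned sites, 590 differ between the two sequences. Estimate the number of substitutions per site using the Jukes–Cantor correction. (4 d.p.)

0.3211

p = 590/2259 ≈ 0.261178.
d = −(3/4) ln(1 − 4p/3) = −0.75 ln(1 − 0.348237) = −0.75 ln(0.651763)
  = −0.75 × (-0.428074) = 0.321056 substitutions/site.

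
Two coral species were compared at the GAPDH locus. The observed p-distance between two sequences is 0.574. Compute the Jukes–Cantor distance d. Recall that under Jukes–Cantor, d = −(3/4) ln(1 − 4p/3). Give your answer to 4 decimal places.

d = −(3/4) ln(1 − 4p/3) = −0.75 ln(1 − 0.765333) = −0.75 ln(0.234667)
  = −0.75 × (-1.449588) = 1.087191 substitutions/site.

1.0872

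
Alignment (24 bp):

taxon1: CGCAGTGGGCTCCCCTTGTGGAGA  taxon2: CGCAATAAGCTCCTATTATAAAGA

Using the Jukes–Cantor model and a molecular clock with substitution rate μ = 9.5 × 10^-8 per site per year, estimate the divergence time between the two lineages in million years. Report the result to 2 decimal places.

The sequences differ at 8 of 24 sites (5, 7, 8, 14, 15, 18, 20, 21), so p = 8/24 ≈ 0.333333.
d = −(3/4) ln(1 − 4p/3) = −0.75 ln(1 − 0.444444) = −0.75 ln(0.555556)
  = −0.75 × (-0.587786) = 0.440840 substitutions/site.
Under a molecular clock d = 2μt, so t = d/(2μ) = 0.440840 / (2 × 9.5 × 10^-8) = 2.32 million years.

2.32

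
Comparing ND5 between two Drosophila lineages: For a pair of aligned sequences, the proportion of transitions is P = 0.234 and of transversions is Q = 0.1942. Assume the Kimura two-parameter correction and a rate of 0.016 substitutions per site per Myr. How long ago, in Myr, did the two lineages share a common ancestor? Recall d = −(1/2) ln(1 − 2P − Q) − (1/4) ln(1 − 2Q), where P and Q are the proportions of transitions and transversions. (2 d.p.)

Under the Kimura two-parameter model, d = −½ ln(1 − 2P − Q) − ¼ ln(1 − 2Q).
1 − 2P − Q = 0.3378, giving −½ ln(0.3378) = 0.542651.
1 − 2Q = 0.6116, giving −¼ ln(0.6116) = 0.122919.
d = 0.542651 + 0.122919 = 0.665570.
Under a molecular clock d = 2μt, so t = d/(2μ) = 0.665570 / (2 × 0.016) = 20.80 Myr.

20.80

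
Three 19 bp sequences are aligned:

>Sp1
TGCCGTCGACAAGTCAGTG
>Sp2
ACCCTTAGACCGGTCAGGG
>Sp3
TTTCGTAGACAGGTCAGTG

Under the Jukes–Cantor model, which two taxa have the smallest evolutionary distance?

Sp1 and Sp3

Sp1–Sp2: 7/19 differ, p = 0.368, d = 0.507.
Sp1–Sp3: 4/19 differ, p = 0.211, d = 0.247.
Sp2–Sp3: 6/19 differ, p = 0.316, d = 0.410.
The smallest distance is between Sp1 and Sp3.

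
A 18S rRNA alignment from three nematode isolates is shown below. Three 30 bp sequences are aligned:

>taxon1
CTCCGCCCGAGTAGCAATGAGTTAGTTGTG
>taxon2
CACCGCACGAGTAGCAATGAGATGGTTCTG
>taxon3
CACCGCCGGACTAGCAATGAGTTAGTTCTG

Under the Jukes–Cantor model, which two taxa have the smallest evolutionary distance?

taxon1 and taxon3

taxon1–taxon2: 5/30 differ, p = 0.167, d = 0.188.
taxon1–taxon3: 4/30 differ, p = 0.133, d = 0.147.
taxon2–taxon3: 5/30 differ, p = 0.167, d = 0.188.
The smallest distance is between taxon1 and taxon3.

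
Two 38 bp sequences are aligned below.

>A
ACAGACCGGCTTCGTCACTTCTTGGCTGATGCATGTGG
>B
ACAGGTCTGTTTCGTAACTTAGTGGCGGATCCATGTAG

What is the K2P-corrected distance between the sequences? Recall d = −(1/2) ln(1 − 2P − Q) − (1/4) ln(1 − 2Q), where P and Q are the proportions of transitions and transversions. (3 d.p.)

0.325

Of 38 sites, 4 differences are transitions and 6 are transversions, so P = 4/38 ≈ 0.105263 and Q = 6/38 ≈ 0.157895.
Under the Kimura two-parameter model, d = −½ ln(1 − 2P − Q) − ¼ ln(1 − 2Q).
1 − 2P − Q = 0.631579, giving −½ ln(0.631579) = 0.229766.
1 − 2Q = 0.68421, giving −¼ ln(0.68421) = 0.094873.
d = 0.229766 + 0.094873 = 0.324639.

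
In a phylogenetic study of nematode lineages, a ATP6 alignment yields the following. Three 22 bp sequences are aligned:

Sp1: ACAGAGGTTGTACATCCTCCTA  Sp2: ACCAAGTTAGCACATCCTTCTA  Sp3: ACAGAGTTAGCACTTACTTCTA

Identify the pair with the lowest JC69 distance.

Sp2 and Sp3

Sp1–Sp2: 6/22 differ, p = 0.273, d = 0.339.
Sp1–Sp3: 6/22 differ, p = 0.273, d = 0.339.
Sp2–Sp3: 4/22 differ, p = 0.182, d = 0.208.
The smallest distance is between Sp2 and Sp3.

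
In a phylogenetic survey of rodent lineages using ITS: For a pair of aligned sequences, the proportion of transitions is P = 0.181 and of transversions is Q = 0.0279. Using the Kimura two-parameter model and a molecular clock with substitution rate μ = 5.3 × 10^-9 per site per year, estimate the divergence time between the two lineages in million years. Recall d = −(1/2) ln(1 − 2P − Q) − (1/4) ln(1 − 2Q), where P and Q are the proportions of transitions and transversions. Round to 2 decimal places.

24.66

Under the Kimura two-parameter model, d = −½ ln(1 − 2P − Q) − ¼ ln(1 − 2Q).
1 − 2P − Q = 0.6101, giving −½ ln(0.6101) = 0.247066.
1 − 2Q = 0.9442, giving −¼ ln(0.9442) = 0.014354.
d = 0.247066 + 0.014354 = 0.261420.
Under a molecular clock d = 2μt, so t = d/(2μ) = 0.261420 / (2 × 5.3 × 10^-9) = 24.66 million years.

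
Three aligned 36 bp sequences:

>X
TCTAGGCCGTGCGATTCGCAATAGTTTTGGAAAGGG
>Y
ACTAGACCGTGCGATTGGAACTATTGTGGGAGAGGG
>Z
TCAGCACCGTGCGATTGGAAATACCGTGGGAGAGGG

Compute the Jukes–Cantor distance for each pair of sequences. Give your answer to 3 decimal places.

X–Y: 9/36 sites differ → p = 0.25, d = −0.75 ln(1 − 0.333333) = 0.304098 ≈ 0.304.
X–Z: 11/36 sites differ → p ≈ 0.305556, d = −0.75 ln(1 − 0.407408) = 0.392437 ≈ 0.392.
Y–Z: 7/36 sites differ → p ≈ 0.194444, d = −0.75 ln(1 − 0.259259) = 0.225078 ≈ 0.225.

d(X,Y) = 0.304, d(X,Z) = 0.392, d(Y,Z) = 0.225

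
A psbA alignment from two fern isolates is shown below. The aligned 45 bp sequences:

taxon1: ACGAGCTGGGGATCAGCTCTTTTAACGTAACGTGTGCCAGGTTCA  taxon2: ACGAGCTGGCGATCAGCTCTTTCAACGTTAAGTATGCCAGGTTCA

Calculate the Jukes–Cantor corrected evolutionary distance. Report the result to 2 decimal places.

0.12

The sequences differ at 5 of 45 sites (10, 23, 29, 31, 34), so p = 5/45 ≈ 0.111111.
d = −(3/4) ln(1 − 4p/3) = −0.75 ln(1 − 0.148148) = −0.75 ln(0.851852)
  = −0.75 × (-0.160342) = 0.120257 substitutions/site.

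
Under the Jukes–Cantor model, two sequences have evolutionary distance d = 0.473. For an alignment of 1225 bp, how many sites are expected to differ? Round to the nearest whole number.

Invert JC69: p = (3/4)(1 − e^(−4d/3)) = 0.75 × (1 − e^(-0.630667)) = 0.75 × (1 − 0.532237) = 0.350822.
Expected differing sites = pL ≈ 0.350822 × 1225 = 429.75695 ≈ 430.

430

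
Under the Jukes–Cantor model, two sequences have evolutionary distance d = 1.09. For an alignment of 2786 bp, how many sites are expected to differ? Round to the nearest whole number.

1601

Invert JC69: p = (3/4)(1 − e^(−4d/3)) = 0.75 × (1 − e^(-1.453333)) = 0.75 × (1 − 0.233790) = 0.574658.
Expected differing sites = pL ≈ 0.574658 × 2786 = 1600.997188 ≈ 1601.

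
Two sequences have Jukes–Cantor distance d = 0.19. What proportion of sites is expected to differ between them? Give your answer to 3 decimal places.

0.168

p = (3/4)(1 − e^(−4d/3)) = 0.75 × (1 − e^(-0.253333)) = 0.75 × (1 − 0.776209) = 0.167843.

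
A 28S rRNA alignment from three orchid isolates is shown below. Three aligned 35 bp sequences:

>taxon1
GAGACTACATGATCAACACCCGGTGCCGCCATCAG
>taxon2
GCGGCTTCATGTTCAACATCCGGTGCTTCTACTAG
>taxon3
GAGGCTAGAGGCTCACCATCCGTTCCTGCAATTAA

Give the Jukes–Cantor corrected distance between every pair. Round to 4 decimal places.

taxon1–taxon2: 10/35 sites differ → p ≈ 0.285714, d = −0.75 ln(1 − 0.380952) = 0.359679 ≈ 0.3597.
taxon1–taxon3: 12/35 sites differ → p ≈ 0.342857, d = −0.75 ln(1 − 0.457143) = 0.458182 ≈ 0.4582.
taxon2–taxon3: 12/35 sites differ → p ≈ 0.342857, d = −0.75 ln(1 − 0.457143) = 0.458182 ≈ 0.4582.

d(taxon1,taxon2) = 0.3597, d(taxon1,taxon3) = 0.4582, d(taxon2,taxon3) = 0.4582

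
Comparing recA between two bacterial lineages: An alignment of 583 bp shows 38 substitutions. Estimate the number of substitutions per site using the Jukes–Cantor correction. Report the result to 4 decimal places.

0.0682

p = 38/583 ≈ 0.06518.
d = −(3/4) ln(1 − 4p/3) = −0.75 ln(1 − 0.086907) = −0.75 ln(0.913093)
  = −0.75 × (-0.090918) = 0.068189 substitutions/site.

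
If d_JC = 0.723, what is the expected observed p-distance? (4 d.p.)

p = (3/4)(1 − e^(−4d/3)) = 0.75 × (1 − e^(-0.964)) = 0.75 × (1 − 0.381364) = 0.463977.

0.4640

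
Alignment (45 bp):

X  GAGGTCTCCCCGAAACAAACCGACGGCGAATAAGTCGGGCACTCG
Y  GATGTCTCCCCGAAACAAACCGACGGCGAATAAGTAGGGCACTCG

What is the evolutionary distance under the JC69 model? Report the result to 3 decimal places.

The sequences differ at 2 of 45 sites (3, 36), so p = 2/45 ≈ 0.044444.
d = −(3/4) ln(1 − 4p/3) = −0.75 ln(1 − 0.059259) = −0.75 ln(0.940741)
  = −0.75 × (-0.061087) = 0.045815 substitutions/site.

0.046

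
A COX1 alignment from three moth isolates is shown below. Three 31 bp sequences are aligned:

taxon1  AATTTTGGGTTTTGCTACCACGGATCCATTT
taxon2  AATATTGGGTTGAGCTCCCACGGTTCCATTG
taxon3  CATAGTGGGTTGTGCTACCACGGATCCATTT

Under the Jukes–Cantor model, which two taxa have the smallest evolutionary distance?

taxon1–taxon2: 6/31 differ, p = 0.194, d = 0.224.
taxon1–taxon3: 4/31 differ, p = 0.129, d = 0.142.
taxon2–taxon3: 6/31 differ, p = 0.194, d = 0.224.
The smallest distance is between taxon1 and taxon3.

taxon1 and taxon3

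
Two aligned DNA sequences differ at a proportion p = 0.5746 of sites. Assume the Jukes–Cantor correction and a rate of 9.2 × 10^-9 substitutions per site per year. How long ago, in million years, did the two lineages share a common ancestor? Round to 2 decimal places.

59.23

d = −(3/4) ln(1 − 4p/3) = −0.75 ln(1 − 0.766133) = −0.75 ln(0.233867)
  = −0.75 × (-1.453003) = 1.089752 substitutions/site.
Under a molecular clock d = 2μt, so t = d/(2μ) = 1.089752 / (2 × 9.2 × 10^-9) = 59.23 million years.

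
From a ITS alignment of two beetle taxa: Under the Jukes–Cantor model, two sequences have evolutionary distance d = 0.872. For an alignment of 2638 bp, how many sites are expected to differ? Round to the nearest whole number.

Invert JC69: p = (3/4)(1 − e^(−4d/3)) = 0.75 × (1 − e^(-1.162667)) = 0.75 × (1 − 0.312651) = 0.515512.
Expected differing sites = pL ≈ 0.515512 × 2638 = 1359.920656 ≈ 1360.

1360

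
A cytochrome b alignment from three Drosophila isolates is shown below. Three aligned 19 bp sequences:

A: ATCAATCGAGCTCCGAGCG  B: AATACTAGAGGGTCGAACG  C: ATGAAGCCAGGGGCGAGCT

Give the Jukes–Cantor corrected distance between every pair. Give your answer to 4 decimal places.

d(A,B) = 0.6181, d(A,C) = 0.5068, d(B,C) = 0.7489

A–B: 8/19 sites differ → p ≈ 0.421053, d = −0.75 ln(1 − 0.561404) = 0.618132 ≈ 0.6181.
A–C: 7/19 sites differ → p ≈ 0.368421, d = −0.75 ln(1 − 0.491228) = 0.506816 ≈ 0.5068.
B–C: 9/19 sites differ → p ≈ 0.473684, d = −0.75 ln(1 − 0.631579) = 0.748897 ≈ 0.7489.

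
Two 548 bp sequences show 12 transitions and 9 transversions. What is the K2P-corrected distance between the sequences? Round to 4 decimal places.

P = 12/548 ≈ 0.021898 and Q = 9/548 ≈ 0.016423.
Under the Kimura two-parameter model, d = −½ ln(1 − 2P − Q) − ¼ ln(1 − 2Q).
1 − 2P − Q = 0.939781, giving −½ ln(0.939781) = 0.031054.
1 − 2Q = 0.967154, giving −¼ ln(0.967154) = 0.008349.
d = 0.031054 + 0.008349 = 0.039403.

0.0394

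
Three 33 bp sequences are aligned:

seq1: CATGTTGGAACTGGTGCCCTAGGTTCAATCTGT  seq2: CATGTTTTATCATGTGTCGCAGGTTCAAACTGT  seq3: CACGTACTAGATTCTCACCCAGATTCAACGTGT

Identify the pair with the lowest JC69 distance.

seq1–seq2: 9/33 differ, p = 0.273, d = 0.339.
seq1–seq3: 14/33 differ, p = 0.424, d = 0.625.
seq2–seq3: 13/33 differ, p = 0.394, d = 0.559.
The smallest distance is between seq1 and seq2.

seq1 and seq2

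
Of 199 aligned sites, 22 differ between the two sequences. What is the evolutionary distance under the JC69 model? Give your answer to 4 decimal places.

0.1196

p = 22/199 ≈ 0.110553.
d = −(3/4) ln(1 − 4p/3) = −0.75 ln(1 − 0.147404) = −0.75 ln(0.852596)
  = −0.75 × (-0.159469) = 0.119602 substitutions/site.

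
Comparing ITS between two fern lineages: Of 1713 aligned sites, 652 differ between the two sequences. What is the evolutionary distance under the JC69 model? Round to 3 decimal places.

0.531

p = 652/1713 ≈ 0.380619.
d = −(3/4) ln(1 − 4p/3) = −0.75 ln(1 − 0.507492) = −0.75 ln(0.492508)
  = −0.75 × (-0.708245) = 0.531184 substitutions/site.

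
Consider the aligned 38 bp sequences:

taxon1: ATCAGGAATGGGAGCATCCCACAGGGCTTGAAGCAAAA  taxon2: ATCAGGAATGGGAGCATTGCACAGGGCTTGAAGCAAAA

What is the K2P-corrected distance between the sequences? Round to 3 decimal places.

Of 38 sites, 1 differences are transitions and 1 are transversions, so P = 1/38 ≈ 0.026316 and Q = 1/38 ≈ 0.026316.
Under the Kimura two-parameter model, d = −½ ln(1 − 2P − Q) − ¼ ln(1 − 2Q).
1 − 2P − Q = 0.921052, giving −½ ln(0.921052) = 0.041119.
1 − 2Q = 0.947368, giving −¼ ln(0.947368) = 0.013517.
d = 0.041119 + 0.013517 = 0.054636.

0.055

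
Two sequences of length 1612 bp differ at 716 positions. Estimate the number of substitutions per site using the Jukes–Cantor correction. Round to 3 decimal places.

0.673

p = 716/1612 ≈ 0.444169.
d = −(3/4) ln(1 − 4p/3) = −0.75 ln(1 − 0.592225) = −0.75 ln(0.407775)
  = −0.75 × (-0.897040) = 0.672780 substitutions/site.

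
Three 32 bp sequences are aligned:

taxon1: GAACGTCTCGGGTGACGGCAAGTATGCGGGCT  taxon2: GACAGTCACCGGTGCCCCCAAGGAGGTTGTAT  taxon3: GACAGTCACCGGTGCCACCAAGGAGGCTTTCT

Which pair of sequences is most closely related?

taxon2 and taxon3

taxon1–taxon2: 13/32 differ, p = 0.406, d = 0.585.
taxon1–taxon3: 12/32 differ, p = 0.375, d = 0.520.
taxon2–taxon3: 4/32 differ, p = 0.125, d = 0.137.
The smallest distance is between taxon2 and taxon3.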